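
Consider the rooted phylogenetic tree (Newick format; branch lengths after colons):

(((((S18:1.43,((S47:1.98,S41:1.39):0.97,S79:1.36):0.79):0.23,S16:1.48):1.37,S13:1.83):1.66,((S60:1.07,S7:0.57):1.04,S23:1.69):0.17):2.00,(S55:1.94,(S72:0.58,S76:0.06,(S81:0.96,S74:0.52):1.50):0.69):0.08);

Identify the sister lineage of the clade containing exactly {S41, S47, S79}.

The clade containing exactly {S41, S47, S79} attaches to the tree at the node subtending (S18,((S47,S41),S79)).
The other lineage descending from that same node — the sister group — is the single tip S18.

S18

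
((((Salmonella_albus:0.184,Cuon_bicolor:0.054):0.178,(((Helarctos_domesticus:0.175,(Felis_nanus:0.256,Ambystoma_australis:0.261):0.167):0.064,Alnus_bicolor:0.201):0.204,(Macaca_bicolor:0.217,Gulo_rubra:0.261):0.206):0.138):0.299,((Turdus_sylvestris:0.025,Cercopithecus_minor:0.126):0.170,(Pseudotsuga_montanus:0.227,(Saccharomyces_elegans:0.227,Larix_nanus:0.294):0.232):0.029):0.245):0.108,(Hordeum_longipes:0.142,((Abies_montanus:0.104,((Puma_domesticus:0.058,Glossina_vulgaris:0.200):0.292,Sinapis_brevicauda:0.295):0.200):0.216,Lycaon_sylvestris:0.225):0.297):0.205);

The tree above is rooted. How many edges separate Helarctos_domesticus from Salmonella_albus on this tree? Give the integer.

6

The MRCA of Helarctos_domesticus and Salmonella_albus is the node subtending ((Salmonella_albus,Cuon_bicolor),(((Helarctos_domesticus,(Felis_nanus,Ambystoma_australis)),Alnus_bicolor),(Macaca_bicolor,Gulo_rubra))).
From Helarctos_domesticus up to that node: 4 branches. From Salmonella_albus up to the same node: 2 branches. Total: 4 + 2 = 6.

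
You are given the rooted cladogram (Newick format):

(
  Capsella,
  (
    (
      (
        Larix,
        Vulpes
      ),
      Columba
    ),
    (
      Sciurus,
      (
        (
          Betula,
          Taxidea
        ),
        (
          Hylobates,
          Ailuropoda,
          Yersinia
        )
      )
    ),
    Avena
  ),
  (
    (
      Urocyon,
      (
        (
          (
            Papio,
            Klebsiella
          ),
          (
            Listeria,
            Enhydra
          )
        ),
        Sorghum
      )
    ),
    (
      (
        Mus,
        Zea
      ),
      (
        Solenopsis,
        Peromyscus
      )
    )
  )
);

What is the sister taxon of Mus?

Zea

Mus attaches to the tree at the node subtending (Mus,Zea).
The other lineage descending from that same node — the sister group — is the single tip Zea.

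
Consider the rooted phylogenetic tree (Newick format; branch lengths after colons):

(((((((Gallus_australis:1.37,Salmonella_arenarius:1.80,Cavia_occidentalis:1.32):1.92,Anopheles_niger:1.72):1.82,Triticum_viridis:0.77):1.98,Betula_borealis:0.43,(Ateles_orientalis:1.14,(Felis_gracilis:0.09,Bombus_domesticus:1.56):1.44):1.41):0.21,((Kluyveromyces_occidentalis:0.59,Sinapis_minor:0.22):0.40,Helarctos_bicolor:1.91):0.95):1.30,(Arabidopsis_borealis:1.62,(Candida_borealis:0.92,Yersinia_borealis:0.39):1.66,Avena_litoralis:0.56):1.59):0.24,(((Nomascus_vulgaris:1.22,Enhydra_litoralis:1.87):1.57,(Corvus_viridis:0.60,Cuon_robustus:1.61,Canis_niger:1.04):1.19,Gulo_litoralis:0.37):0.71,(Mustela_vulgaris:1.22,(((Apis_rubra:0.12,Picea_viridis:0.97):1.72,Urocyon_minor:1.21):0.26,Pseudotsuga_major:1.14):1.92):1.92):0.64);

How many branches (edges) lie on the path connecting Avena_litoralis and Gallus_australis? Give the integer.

8

The MRCA of Avena_litoralis and Gallus_australis is the node subtending ((((((Gallus_australis,Salmonella_arenarius,Cavia_occidentalis),Anopheles_niger),Triticum_viridis),Betula_borealis,(Ateles_orientalis,(Felis_gracilis,Bombus_domesticus))),((Kluyveromyces_occidentalis,Sinapis_minor),Helarctos_bicolor)),(Arabidopsis_borealis,(Candida_borealis,Yersinia_borealis),Avena_litoralis)).
From Avena_litoralis up to that node: 2 branches. From Gallus_australis up to the same node: 6 branches. Total: 2 + 6 = 8.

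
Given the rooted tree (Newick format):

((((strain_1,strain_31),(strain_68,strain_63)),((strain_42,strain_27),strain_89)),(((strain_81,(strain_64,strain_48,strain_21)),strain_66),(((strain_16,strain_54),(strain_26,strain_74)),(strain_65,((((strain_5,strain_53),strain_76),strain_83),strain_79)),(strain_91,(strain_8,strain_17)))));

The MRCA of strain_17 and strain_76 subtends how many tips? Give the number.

The MRCA of strain_17 and strain_76 is the node subtending (((strain_16,strain_54),(strain_26,strain_74)),(strain_65,((((strain_5,strain_53),strain_76),strain_83),strain_79)),(strain_91,(strain_8,strain_17))).
That clade contains 13 terminal taxa: strain_16, strain_17, strain_26, strain_5, strain_53, strain_54, strain_65, strain_74, strain_76, strain_79, strain_8, strain_83, strain_91.

13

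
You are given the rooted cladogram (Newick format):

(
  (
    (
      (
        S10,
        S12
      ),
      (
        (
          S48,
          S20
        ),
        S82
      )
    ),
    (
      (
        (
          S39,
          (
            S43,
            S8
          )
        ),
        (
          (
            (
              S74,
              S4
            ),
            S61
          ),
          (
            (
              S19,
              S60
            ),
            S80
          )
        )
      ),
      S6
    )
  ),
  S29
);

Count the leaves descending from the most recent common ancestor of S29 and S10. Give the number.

The MRCA of S29 and S10 is the root, so the clade is the entire tree.
That clade contains 16 terminal taxa: S10, S12, S19, S20, S29, S39, S4, S43, S48, S6, S60, S61, S74, S8, S80, S82.

16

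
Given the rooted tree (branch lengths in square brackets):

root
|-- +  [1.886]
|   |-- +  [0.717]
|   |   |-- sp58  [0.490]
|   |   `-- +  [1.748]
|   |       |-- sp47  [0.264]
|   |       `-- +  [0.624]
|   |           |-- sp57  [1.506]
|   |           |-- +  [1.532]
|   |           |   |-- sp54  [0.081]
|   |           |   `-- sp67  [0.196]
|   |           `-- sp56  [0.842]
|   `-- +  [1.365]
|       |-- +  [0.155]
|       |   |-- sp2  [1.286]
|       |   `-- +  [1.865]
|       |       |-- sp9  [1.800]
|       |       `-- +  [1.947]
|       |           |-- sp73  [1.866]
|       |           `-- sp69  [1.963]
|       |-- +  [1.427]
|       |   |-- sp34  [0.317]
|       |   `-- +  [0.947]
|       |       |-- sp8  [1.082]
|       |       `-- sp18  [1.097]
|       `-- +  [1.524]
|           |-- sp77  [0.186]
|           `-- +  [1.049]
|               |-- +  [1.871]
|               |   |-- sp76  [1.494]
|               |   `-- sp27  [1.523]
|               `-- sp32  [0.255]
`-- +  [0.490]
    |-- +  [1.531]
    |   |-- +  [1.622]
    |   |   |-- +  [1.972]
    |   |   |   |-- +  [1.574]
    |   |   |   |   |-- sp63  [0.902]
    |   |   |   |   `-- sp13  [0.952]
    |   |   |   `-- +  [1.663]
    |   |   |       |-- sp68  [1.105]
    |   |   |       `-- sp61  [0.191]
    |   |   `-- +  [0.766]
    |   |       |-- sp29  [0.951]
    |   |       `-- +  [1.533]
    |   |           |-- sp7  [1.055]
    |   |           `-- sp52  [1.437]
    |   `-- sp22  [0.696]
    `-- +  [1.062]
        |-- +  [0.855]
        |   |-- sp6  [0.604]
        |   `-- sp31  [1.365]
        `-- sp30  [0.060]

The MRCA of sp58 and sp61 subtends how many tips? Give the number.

28

The MRCA of sp58 and sp61 is the root, so the clade is the entire tree.
That clade contains 28 terminal taxa: sp13, sp18, sp2, sp22, sp27, sp29, sp30, sp31, sp32, sp34, sp47, sp52, sp54, sp56, sp57, sp58, sp6, sp61, sp63, sp67, sp68, sp69, sp7, sp73, sp76, sp77, sp8, sp9.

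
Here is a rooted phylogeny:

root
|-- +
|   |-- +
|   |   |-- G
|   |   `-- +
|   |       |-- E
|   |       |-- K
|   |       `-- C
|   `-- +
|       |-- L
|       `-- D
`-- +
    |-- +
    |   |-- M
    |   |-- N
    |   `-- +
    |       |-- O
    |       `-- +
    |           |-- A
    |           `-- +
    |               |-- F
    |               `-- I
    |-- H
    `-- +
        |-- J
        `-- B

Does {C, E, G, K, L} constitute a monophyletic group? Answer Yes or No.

No

The MRCA of the listed taxa subtends ((G,(E,K,C)),(L,D)).
That clade also contains D, which is not in the proposed group, so the group is not monophyletic.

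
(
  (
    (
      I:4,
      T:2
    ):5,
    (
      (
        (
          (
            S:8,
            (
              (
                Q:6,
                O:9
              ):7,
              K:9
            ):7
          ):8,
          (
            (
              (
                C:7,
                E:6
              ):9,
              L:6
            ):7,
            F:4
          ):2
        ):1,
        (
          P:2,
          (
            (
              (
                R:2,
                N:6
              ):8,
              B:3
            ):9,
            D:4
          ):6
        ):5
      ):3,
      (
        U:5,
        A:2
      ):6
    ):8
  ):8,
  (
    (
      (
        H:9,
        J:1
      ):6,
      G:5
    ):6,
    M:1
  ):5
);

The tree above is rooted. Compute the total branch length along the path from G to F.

42

The path runs G → … → MRCA → … → F; the MRCA is the root of the tree.
Branch lengths along that path: 5 + 6 + 5 + 8 + 8 + 3 + 1 + 2 + 4 = 42.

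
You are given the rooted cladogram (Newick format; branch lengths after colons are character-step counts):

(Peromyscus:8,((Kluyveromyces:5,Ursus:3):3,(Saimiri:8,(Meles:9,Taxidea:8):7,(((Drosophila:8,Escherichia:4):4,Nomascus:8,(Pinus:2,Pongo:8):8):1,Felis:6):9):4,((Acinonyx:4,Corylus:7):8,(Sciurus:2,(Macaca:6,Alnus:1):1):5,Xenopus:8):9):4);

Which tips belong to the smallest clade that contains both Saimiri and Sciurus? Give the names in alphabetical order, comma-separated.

Acinonyx, Alnus, Corylus, Drosophila, Escherichia, Felis, Kluyveromyces, Macaca, Meles, Nomascus, Pinus, Pongo, Saimiri, Sciurus, Taxidea, Ursus, Xenopus

Tracing Saimiri: it sits inside (Saimiri,(Meles,Taxidea),(((Drosophila,Escherichia),Nomascus,(Pinus,Pongo)),Felis)).
Tracing Sciurus: it sits inside (Sciurus,(Macaca,Alnus)).
The smallest clade enclosing both is ((Kluyveromyces,Ursus),(Saimiri,(Meles,Taxidea),(((Drosophila,Escherichia),Nomascus,(Pinus,Pongo)),Felis)),((Acinonyx,Corylus),(Sciurus,(Macaca,Alnus)),Xenopus)); the answer is its 17 terminal taxa in alphabetical order.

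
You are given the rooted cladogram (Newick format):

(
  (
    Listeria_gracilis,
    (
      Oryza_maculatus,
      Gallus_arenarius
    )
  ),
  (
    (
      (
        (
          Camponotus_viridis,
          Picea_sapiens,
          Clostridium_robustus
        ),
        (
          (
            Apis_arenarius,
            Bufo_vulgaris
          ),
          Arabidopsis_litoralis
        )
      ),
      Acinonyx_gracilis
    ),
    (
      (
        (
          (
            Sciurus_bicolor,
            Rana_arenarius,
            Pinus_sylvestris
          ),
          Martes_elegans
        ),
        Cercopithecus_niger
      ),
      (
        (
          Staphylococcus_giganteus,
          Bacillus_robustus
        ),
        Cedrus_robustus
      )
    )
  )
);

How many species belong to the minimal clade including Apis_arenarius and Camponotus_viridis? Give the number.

6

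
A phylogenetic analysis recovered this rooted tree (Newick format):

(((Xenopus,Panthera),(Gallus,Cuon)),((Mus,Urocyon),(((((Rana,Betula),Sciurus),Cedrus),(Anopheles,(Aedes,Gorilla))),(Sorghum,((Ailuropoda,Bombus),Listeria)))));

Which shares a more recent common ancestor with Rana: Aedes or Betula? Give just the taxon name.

Betula

The MRCA of Rana and Betula subtends (Rana,Betula) (2 taxa).
The MRCA of Rana and Aedes subtends ((((Rana,Betula),Sciurus),Cedrus),(Anopheles,(Aedes,Gorilla))) (7 taxa).
The first is nested inside the second, so Rana shares a more recent common ancestor with Betula.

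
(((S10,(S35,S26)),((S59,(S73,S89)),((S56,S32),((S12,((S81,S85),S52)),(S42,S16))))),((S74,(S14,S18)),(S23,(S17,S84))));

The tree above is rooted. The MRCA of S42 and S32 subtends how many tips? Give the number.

The MRCA of S42 and S32 is the node subtending ((S56,S32),((S12,((S81,S85),S52)),(S42,S16))).
That clade contains 8 terminal taxa: S12, S16, S32, S42, S52, S56, S81, S85.

8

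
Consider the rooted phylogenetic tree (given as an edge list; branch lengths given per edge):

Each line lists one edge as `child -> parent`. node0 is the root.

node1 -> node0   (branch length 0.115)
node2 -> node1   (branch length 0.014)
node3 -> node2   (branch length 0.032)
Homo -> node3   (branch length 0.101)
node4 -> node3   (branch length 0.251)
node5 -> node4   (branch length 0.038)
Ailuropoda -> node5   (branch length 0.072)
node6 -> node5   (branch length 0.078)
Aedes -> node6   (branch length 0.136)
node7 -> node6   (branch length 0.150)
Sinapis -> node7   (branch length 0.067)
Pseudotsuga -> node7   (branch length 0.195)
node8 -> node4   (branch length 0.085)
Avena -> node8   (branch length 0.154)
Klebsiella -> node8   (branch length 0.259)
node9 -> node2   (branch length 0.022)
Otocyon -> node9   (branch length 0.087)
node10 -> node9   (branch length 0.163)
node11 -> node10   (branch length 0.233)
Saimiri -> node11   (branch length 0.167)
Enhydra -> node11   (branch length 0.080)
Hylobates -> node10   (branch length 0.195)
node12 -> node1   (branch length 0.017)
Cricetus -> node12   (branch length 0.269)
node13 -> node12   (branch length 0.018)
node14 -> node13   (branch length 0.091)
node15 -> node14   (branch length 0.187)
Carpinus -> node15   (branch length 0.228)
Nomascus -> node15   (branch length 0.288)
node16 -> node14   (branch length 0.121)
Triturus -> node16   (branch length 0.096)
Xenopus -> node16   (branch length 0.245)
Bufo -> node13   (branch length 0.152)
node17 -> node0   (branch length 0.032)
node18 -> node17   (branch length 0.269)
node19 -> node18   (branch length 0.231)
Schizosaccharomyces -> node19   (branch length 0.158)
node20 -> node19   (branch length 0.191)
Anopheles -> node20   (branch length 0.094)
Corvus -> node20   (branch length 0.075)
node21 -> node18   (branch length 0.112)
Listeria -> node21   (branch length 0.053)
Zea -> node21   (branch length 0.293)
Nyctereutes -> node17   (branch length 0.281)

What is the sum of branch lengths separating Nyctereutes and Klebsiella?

1.069

The path runs Nyctereutes → … → MRCA → … → Klebsiella; the MRCA is the root of the tree.
Branch lengths along that path: 0.281 + 0.032 + 0.115 + 0.014 + 0.032 + 0.251 + 0.085 + 0.259 = 1.069.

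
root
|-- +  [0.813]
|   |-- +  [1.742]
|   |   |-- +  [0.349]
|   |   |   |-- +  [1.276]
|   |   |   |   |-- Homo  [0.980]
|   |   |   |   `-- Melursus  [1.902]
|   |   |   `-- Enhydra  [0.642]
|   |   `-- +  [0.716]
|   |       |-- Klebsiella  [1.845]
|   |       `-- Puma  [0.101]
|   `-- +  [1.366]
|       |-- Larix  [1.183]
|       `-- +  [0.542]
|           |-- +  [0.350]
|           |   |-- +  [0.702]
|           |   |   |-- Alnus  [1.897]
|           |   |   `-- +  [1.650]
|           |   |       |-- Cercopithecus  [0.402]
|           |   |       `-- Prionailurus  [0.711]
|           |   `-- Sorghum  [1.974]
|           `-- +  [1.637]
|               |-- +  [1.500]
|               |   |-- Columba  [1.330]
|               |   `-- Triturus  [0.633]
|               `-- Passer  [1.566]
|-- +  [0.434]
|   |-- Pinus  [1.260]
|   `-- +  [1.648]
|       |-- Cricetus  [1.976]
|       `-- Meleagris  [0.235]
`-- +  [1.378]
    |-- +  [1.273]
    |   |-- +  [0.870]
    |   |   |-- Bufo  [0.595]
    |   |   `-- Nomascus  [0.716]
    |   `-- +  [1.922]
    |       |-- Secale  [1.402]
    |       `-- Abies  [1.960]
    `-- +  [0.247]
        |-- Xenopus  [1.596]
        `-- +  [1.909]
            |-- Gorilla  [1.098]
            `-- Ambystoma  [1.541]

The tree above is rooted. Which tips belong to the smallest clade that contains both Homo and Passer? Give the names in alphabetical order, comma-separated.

Tracing Homo: it sits inside (Homo,Melursus).
Tracing Passer: it sits inside ((Columba,Triturus),Passer).
The smallest clade enclosing both is ((((Homo,Melursus),Enhydra),(Klebsiella,Puma)),(Larix,(((Alnus,(Cercopithecus,Prionailurus)),Sorghum),((Columba,Triturus),Passer)))); the answer is its 13 terminal taxa in alphabetical order.

Alnus, Cercopithecus, Columba, Enhydra, Homo, Klebsiella, Larix, Melursus, Passer, Prionailurus, Puma, Sorghum, Triturus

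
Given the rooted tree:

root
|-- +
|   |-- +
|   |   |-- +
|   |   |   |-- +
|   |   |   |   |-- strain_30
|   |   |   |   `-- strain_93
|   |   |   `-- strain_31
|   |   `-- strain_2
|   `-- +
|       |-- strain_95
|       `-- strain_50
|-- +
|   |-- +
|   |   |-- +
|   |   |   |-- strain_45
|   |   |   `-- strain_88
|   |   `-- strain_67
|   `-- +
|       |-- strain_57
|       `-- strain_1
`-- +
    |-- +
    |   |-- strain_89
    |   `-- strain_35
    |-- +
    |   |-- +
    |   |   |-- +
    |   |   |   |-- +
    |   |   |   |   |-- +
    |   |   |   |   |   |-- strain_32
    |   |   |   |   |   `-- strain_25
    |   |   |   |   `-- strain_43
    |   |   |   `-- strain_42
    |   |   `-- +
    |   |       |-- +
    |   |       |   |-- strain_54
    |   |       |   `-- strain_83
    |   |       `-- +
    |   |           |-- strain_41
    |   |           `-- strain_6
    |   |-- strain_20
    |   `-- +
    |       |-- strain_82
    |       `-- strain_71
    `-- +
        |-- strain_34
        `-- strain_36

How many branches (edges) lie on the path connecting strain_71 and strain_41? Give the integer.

The MRCA of strain_71 and strain_41 is the node subtending (((((strain_32,strain_25),strain_43),strain_42),((strain_54,strain_83),(strain_41,strain_6))),strain_20,(strain_82,strain_71)).
From strain_71 up to that node: 2 branches. From strain_41 up to the same node: 4 branches. Total: 2 + 4 = 6.

6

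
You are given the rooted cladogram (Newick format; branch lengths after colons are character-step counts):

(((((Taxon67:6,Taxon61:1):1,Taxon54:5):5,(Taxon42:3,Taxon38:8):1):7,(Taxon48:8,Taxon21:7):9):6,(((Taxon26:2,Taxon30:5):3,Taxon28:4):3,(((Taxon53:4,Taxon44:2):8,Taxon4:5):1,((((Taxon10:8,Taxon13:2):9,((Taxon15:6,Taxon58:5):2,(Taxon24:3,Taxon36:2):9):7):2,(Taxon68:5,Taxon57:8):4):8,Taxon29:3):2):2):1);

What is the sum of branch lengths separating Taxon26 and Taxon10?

39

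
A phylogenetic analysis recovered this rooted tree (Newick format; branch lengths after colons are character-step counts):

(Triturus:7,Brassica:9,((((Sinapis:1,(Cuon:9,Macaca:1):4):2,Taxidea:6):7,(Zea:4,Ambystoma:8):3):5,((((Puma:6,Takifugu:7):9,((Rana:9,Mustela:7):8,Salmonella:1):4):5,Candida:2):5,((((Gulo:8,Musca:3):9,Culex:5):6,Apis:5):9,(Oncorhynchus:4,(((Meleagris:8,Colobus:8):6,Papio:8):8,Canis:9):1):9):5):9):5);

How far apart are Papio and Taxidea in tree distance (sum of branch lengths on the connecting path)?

58

The path runs Papio → … → MRCA → … → Taxidea; the MRCA is the node subtending ((((Sinapis,(Cuon,Macaca)),Taxidea),(Zea,Ambystoma)),((((Puma,Takifugu),((Rana,Mustela),Salmonella)),Candida),((((Gulo,Musca),Culex),Apis),(Oncorhynchus,(((Meleagris,Colobus),Papio),Canis))))).
Branch lengths along that path: 8 + 8 + 1 + 9 + 5 + 9 + 5 + 7 + 6 = 58.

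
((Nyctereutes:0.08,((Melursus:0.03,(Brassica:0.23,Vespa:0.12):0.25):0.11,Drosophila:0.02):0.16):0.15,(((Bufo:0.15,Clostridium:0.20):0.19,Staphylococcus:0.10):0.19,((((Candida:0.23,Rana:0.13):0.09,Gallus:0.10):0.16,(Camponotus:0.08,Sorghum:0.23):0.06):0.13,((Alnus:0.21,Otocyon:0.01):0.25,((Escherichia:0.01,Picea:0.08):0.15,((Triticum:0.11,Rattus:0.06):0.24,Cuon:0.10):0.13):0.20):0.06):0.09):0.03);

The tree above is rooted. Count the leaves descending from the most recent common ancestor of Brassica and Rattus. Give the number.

The MRCA of Brassica and Rattus is the root, so the clade is the entire tree.
That clade contains 20 terminal taxa: Alnus, Brassica, Bufo, Camponotus, Candida, Clostridium, Cuon, Drosophila, Escherichia, Gallus, Melursus, Nyctereutes, Otocyon, Picea, Rana, Rattus, Sorghum, Staphylococcus, Triticum, Vespa.

20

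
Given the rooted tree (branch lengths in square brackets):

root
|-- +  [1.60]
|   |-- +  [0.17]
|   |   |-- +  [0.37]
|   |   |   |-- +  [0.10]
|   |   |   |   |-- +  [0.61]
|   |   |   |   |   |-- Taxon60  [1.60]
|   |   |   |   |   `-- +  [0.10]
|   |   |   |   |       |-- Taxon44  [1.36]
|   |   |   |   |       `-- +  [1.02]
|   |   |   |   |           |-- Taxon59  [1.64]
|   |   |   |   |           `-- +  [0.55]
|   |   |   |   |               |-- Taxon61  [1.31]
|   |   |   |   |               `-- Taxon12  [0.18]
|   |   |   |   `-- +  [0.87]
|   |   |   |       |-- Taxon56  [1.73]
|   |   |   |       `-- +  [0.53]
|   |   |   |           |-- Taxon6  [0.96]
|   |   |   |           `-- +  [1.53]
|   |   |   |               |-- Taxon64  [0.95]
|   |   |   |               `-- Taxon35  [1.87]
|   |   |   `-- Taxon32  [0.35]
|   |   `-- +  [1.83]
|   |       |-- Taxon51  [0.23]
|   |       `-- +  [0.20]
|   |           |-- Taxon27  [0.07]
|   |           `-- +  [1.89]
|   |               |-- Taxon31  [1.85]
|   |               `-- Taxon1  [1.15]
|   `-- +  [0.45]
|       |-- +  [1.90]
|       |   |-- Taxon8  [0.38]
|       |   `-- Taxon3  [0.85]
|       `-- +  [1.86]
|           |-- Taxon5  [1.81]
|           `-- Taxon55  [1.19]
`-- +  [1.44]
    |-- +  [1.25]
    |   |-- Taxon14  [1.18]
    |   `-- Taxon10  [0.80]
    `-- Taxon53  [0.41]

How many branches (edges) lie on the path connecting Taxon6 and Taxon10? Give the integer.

The MRCA of Taxon6 and Taxon10 is the root of the tree.
From Taxon6 up to that node: 7 branches. From Taxon10 up to the same node: 3 branches. Total: 7 + 3 = 10.

10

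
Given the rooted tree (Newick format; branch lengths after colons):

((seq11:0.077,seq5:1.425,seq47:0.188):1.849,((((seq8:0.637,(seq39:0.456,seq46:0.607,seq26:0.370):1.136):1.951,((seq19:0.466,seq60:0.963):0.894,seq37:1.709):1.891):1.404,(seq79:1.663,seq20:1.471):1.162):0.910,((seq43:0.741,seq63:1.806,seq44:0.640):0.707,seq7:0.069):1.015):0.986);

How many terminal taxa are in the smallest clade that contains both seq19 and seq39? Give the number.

7

The MRCA of seq19 and seq39 is the node subtending ((seq8,(seq39,seq46,seq26)),((seq19,seq60),seq37)).
That clade contains 7 terminal taxa: seq19, seq26, seq37, seq39, seq46, seq60, seq8.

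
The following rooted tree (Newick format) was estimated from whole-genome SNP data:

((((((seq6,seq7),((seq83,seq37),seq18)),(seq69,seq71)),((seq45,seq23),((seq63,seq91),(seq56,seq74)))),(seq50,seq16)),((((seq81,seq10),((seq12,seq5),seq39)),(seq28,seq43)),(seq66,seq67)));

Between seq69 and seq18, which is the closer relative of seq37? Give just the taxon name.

seq18

The MRCA of seq37 and seq18 subtends ((seq83,seq37),seq18) (3 taxa).
The MRCA of seq37 and seq69 subtends (((seq6,seq7),((seq83,seq37),seq18)),(seq69,seq71)) (7 taxa).
The first is nested inside the second, so seq37 shares a more recent common ancestor with seq18.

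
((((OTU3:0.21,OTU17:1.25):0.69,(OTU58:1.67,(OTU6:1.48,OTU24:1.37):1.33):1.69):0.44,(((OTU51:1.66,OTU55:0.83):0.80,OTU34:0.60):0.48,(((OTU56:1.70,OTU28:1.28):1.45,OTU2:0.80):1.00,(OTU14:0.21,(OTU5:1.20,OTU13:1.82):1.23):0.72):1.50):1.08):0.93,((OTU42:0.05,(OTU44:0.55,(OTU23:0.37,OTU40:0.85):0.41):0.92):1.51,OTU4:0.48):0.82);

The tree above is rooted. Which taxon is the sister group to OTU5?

OTU13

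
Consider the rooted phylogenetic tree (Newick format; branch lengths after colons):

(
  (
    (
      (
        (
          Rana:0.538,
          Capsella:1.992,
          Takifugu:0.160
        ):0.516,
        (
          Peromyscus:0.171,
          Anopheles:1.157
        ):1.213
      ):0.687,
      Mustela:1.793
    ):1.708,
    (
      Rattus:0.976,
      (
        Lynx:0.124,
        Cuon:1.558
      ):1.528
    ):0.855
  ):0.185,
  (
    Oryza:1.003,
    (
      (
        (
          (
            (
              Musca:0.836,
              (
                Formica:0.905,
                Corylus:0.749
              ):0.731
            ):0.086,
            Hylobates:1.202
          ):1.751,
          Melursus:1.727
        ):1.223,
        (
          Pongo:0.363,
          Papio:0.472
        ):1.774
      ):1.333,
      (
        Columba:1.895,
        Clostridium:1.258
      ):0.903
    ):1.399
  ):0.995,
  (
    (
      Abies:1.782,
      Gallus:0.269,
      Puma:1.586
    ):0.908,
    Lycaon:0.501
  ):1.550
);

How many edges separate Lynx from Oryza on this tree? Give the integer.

The MRCA of Lynx and Oryza is the root of the tree.
From Lynx up to that node: 4 branches. From Oryza up to the same node: 2 branches. Total: 4 + 2 = 6.

6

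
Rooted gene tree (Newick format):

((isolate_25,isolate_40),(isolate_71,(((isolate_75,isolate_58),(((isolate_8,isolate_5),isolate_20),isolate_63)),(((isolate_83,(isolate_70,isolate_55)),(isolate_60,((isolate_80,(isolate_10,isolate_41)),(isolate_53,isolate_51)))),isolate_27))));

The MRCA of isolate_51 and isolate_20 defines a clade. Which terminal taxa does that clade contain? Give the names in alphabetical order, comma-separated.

isolate_10, isolate_20, isolate_27, isolate_41, isolate_5, isolate_51, isolate_53, isolate_55, isolate_58, isolate_60, isolate_63, isolate_70, isolate_75, isolate_8, isolate_80, isolate_83

Tracing isolate_51: it sits inside (isolate_53,isolate_51).
Tracing isolate_20: it sits inside ((isolate_8,isolate_5),isolate_20).
The smallest clade enclosing both is (((isolate_75,isolate_58),(((isolate_8,isolate_5),isolate_20),isolate_63)),(((isolate_83,(isolate_70,isolate_55)),(isolate_60,((isolate_80,(isolate_10,isolate_41)),(isolate_53,isolate_51)))),isolate_27)); the answer is its 16 terminal taxa in alphabetical order.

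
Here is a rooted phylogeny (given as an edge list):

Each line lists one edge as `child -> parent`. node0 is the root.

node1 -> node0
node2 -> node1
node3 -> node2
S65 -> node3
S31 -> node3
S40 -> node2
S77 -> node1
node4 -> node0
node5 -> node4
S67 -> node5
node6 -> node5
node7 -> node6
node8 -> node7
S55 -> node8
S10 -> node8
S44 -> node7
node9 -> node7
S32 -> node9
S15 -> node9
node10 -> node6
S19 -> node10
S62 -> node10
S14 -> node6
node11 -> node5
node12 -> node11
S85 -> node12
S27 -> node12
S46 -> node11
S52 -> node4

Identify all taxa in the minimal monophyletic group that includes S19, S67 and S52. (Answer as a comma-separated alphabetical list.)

Tracing S19: it sits inside (S19,S62).
Tracing S67: it sits inside (S67,(((S55,S10),S44,(S32,S15)),(S19,S62),S14),((S85,S27),S46)).
Tracing S52: it sits inside ((S67,(((S55,S10),S44,(S32,S15)),(S19,S62),S14),((S85,S27),S46)),S52).
The smallest clade enclosing all 3 is ((S67,(((S55,S10),S44,(S32,S15)),(S19,S62),S14),((S85,S27),S46)),S52); the answer is its 13 terminal taxa in alphabetical order.

S10, S14, S15, S19, S27, S32, S44, S46, S52, S55, S62, S67, S85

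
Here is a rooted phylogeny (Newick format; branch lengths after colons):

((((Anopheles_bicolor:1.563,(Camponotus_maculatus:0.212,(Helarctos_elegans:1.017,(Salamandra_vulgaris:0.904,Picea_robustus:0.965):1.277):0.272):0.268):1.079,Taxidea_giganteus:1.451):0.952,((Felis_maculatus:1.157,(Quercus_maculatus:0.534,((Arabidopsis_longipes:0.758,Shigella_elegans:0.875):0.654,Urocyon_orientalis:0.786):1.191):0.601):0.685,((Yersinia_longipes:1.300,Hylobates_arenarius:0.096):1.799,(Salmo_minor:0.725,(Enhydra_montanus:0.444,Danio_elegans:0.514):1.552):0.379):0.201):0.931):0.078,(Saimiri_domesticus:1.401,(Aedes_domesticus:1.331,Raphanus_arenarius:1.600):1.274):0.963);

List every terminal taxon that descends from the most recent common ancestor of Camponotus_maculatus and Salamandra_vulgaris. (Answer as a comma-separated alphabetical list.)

Camponotus_maculatus, Helarctos_elegans, Picea_robustus, Salamandra_vulgaris

Tracing Camponotus_maculatus: it sits inside (Camponotus_maculatus,(Helarctos_elegans,(Salamandra_vulgaris,Picea_robustus))).
Tracing Salamandra_vulgaris: it sits inside (Salamandra_vulgaris,Picea_robustus).
The smallest clade enclosing both is (Camponotus_maculatus,(Helarctos_elegans,(Salamandra_vulgaris,Picea_robustus))); the answer is its 4 terminal taxa in alphabetical order.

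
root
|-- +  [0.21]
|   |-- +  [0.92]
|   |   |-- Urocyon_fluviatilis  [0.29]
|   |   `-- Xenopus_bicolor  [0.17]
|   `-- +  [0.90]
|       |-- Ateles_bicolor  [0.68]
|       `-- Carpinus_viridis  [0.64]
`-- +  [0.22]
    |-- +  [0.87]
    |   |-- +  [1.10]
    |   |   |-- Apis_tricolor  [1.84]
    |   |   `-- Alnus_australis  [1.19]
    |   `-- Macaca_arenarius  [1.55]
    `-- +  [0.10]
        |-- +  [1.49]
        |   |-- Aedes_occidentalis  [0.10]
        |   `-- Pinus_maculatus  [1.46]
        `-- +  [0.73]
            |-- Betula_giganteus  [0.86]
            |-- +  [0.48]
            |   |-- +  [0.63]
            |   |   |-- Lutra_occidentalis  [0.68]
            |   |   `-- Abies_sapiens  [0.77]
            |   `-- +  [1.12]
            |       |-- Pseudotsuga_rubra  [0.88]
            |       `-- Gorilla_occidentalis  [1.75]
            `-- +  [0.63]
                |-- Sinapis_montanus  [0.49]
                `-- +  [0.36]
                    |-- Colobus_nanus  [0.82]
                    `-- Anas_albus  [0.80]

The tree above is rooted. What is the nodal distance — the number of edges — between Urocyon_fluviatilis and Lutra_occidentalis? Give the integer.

The MRCA of Urocyon_fluviatilis and Lutra_occidentalis is the root of the tree.
From Urocyon_fluviatilis up to that node: 3 branches. From Lutra_occidentalis up to the same node: 6 branches. Total: 3 + 6 = 9.

9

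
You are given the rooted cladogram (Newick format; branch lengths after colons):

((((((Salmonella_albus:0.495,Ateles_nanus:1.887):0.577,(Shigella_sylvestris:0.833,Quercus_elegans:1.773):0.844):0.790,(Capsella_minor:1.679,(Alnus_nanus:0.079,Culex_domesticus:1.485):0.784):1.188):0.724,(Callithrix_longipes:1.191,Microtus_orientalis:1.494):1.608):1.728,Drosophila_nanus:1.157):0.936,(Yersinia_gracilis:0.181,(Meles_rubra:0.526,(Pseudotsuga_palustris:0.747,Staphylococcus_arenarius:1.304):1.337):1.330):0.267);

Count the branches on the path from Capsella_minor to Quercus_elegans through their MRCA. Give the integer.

5

The MRCA of Capsella_minor and Quercus_elegans is the node subtending (((Salmonella_albus,Ateles_nanus),(Shigella_sylvestris,Quercus_elegans)),(Capsella_minor,(Alnus_nanus,Culex_domesticus))).
From Capsella_minor up to that node: 2 branches. From Quercus_elegans up to the same node: 3 branches. Total: 2 + 3 = 5.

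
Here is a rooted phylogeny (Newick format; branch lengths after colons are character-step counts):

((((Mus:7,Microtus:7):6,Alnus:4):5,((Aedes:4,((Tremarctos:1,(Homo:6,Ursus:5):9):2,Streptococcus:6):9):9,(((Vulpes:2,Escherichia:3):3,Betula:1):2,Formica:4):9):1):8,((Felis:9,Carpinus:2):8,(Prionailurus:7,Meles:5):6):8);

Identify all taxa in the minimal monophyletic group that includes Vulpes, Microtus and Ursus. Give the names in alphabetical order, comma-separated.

Aedes, Alnus, Betula, Escherichia, Formica, Homo, Microtus, Mus, Streptococcus, Tremarctos, Ursus, Vulpes

Tracing Vulpes: it sits inside (Vulpes,Escherichia).
Tracing Microtus: it sits inside (Mus,Microtus).
Tracing Ursus: it sits inside (Homo,Ursus).
The smallest clade enclosing all 3 is (((Mus,Microtus),Alnus),((Aedes,((Tremarctos,(Homo,Ursus)),Streptococcus)),(((Vulpes,Escherichia),Betula),Formica))); the answer is its 12 terminal taxa in alphabetical order.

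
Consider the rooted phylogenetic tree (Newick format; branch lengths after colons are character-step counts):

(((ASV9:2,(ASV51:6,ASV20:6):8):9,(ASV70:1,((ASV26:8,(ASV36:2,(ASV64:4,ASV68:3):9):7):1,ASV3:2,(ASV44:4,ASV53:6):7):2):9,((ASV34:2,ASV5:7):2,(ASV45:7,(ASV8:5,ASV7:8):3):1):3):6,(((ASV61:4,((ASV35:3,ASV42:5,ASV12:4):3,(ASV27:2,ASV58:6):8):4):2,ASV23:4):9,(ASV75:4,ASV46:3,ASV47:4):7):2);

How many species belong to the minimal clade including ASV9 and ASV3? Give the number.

16

The MRCA of ASV9 and ASV3 is the node subtending ((ASV9,(ASV51,ASV20)),(ASV70,((ASV26,(ASV36,(ASV64,ASV68))),ASV3,(ASV44,ASV53))),((ASV34,ASV5),(ASV45,(ASV8,ASV7)))).
That clade contains 16 terminal taxa: ASV20, ASV26, ASV3, ASV34, ASV36, ASV44, ASV45, ASV5, ASV51, ASV53, ASV64, ASV68, ASV7, ASV70, ASV8, ASV9.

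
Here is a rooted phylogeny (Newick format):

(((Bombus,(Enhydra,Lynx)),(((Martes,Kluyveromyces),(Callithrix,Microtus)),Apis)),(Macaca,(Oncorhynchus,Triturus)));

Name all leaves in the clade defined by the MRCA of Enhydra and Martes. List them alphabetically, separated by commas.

Apis, Bombus, Callithrix, Enhydra, Kluyveromyces, Lynx, Martes, Microtus

Tracing Enhydra: it sits inside (Enhydra,Lynx).
Tracing Martes: it sits inside (Martes,Kluyveromyces).
The smallest clade enclosing both is ((Bombus,(Enhydra,Lynx)),(((Martes,Kluyveromyces),(Callithrix,Microtus)),Apis)); the answer is its 8 terminal taxa in alphabetical order.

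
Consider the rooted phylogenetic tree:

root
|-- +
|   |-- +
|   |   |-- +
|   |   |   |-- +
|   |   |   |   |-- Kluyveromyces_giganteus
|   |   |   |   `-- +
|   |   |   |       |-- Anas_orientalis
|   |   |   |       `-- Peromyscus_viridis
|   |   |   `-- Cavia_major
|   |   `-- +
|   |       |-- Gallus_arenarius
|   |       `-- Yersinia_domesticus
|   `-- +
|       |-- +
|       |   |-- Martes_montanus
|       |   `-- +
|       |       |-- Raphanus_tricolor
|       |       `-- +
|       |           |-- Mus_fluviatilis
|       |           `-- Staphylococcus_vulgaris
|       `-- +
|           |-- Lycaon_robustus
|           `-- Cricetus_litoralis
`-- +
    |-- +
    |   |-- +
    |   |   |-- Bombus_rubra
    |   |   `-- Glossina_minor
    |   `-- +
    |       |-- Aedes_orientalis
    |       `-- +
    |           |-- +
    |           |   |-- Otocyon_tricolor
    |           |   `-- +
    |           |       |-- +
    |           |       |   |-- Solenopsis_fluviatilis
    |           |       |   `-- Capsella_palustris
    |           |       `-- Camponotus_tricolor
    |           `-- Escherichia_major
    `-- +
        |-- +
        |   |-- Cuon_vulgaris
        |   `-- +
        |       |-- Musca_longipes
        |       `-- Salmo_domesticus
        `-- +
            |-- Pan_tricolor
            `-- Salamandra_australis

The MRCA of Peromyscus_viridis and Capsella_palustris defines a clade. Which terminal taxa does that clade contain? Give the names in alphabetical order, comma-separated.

Tracing Peromyscus_viridis: it sits inside (Anas_orientalis,Peromyscus_viridis).
Tracing Capsella_palustris: it sits inside (Solenopsis_fluviatilis,Capsella_palustris).
The smallest clade enclosing both is the whole tree (their MRCA is the root), so the answer is all 25 tips in alphabetical order.

Aedes_orientalis, Anas_orientalis, Bombus_rubra, Camponotus_tricolor, Capsella_palustris, Cavia_major, Cricetus_litoralis, Cuon_vulgaris, Escherichia_major, Gallus_arenarius, Glossina_minor, Kluyveromyces_giganteus, Lycaon_robustus, Martes_montanus, Mus_fluviatilis, Musca_longipes, Otocyon_tricolor, Pan_tricolor, Peromyscus_viridis, Raphanus_tricolor, Salamandra_australis, Salmo_domesticus, Solenopsis_fluviatilis, Staphylococcus_vulgaris, Yersinia_domesticus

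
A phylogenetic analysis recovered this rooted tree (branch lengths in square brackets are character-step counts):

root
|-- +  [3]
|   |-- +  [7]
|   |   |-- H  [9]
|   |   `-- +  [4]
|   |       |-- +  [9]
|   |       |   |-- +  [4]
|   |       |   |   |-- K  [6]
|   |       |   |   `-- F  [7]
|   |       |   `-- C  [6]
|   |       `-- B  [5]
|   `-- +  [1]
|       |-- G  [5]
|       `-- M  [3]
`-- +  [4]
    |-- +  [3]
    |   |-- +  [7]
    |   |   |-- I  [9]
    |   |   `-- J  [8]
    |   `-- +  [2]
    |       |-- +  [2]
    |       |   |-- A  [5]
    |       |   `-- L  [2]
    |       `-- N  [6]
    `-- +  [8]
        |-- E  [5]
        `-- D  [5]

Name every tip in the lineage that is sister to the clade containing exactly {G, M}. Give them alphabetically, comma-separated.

The clade containing exactly {G, M} attaches to the tree at the node subtending ((H,(((K,F),C),B)),(G,M)).
The other lineage descending from that same node — the sister group — is (H,(((K,F),C),B)); its 5 tips in alphabetical order are the answer.

B, C, F, H, K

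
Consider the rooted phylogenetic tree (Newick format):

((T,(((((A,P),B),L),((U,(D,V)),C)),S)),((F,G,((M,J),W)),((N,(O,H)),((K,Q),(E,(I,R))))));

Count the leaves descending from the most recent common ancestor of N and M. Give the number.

The MRCA of N and M is the node subtending ((F,G,((M,J),W)),((N,(O,H)),((K,Q),(E,(I,R))))).
That clade contains 13 terminal taxa: E, F, G, H, I, J, K, M, N, O, Q, R, W.

13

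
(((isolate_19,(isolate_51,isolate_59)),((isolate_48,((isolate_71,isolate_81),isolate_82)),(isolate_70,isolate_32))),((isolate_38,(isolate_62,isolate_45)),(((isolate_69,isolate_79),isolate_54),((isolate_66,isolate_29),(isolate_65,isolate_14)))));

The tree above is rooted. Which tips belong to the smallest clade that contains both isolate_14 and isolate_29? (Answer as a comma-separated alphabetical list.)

isolate_14, isolate_29, isolate_65, isolate_66

Tracing isolate_14: it sits inside (isolate_65,isolate_14).
Tracing isolate_29: it sits inside (isolate_66,isolate_29).
The smallest clade enclosing both is ((isolate_66,isolate_29),(isolate_65,isolate_14)); the answer is its 4 terminal taxa in alphabetical order.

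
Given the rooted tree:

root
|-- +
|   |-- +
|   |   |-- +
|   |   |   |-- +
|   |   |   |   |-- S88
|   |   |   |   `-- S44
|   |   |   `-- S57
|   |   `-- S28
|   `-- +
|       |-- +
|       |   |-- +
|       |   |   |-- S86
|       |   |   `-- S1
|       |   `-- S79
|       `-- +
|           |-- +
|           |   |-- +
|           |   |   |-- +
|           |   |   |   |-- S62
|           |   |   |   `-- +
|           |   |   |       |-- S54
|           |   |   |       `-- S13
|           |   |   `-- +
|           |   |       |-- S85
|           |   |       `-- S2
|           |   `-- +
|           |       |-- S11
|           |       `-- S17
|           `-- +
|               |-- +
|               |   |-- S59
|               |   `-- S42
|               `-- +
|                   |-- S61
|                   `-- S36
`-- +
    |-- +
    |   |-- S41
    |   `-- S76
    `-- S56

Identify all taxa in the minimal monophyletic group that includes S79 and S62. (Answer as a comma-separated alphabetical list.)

Tracing S79: it sits inside ((S86,S1),S79).
Tracing S62: it sits inside (S62,(S54,S13)).
The smallest clade enclosing both is (((S86,S1),S79),((((S62,(S54,S13)),(S85,S2)),(S11,S17)),((S59,S42),(S61,S36)))); the answer is its 14 terminal taxa in alphabetical order.

S1, S11, S13, S17, S2, S36, S42, S54, S59, S61, S62, S79, S85, S86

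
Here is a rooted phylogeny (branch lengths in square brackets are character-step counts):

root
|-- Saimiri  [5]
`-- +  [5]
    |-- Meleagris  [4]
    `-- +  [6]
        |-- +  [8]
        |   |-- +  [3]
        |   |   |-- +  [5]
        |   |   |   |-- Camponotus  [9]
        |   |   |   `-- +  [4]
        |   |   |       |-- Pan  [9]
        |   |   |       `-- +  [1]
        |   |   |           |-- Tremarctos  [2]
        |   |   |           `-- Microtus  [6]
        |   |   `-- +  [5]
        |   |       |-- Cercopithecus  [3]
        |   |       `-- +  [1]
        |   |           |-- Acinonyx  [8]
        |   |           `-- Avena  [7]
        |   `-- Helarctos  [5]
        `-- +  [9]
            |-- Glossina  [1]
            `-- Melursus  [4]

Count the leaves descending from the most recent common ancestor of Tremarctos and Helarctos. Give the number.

8

The MRCA of Tremarctos and Helarctos is the node subtending (((Camponotus,(Pan,(Tremarctos,Microtus))),(Cercopithecus,(Acinonyx,Avena))),Helarctos).
That clade contains 8 terminal taxa: Acinonyx, Avena, Camponotus, Cercopithecus, Helarctos, Microtus, Pan, Tremarctos.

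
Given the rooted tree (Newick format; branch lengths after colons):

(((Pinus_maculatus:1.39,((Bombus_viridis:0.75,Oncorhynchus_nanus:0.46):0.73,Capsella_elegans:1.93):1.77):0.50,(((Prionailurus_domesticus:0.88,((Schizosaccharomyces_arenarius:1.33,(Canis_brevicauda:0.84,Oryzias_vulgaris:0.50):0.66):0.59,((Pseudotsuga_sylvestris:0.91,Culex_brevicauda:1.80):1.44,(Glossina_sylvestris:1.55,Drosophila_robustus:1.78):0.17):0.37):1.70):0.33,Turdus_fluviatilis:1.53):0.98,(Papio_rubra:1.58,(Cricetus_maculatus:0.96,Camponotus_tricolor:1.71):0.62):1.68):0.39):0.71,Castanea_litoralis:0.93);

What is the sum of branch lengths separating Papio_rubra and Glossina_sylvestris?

The path runs Papio_rubra → … → MRCA → … → Glossina_sylvestris; the MRCA is the node subtending (((Prionailurus_domesticus,((Schizosaccharomyces_arenarius,(Canis_brevicauda,Oryzias_vulgaris)),((Pseudotsuga_sylvestris,Culex_brevicauda),(Glossina_sylvestris,Drosophila_robustus)))),Turdus_fluviatilis),(Papio_rubra,(Cricetus_maculatus,Camponotus_tricolor))).
Branch lengths along that path: 1.58 + 1.68 + 0.98 + 0.33 + 1.70 + 0.37 + 0.17 + 1.55 = 8.36.

8.36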